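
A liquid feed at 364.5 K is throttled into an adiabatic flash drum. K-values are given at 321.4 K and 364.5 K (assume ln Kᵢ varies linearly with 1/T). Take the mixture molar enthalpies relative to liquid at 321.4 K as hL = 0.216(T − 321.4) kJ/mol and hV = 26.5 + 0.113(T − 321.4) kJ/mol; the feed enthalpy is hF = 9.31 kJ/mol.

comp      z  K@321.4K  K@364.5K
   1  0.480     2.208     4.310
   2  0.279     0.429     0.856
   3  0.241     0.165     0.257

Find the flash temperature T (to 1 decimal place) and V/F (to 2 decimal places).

T = 325.4 K, V/F = 0.32

Adiabatic flash: solve Rachford–Rice at each trial T, then check hF = ψ·hV(T) + (1−ψ)·hL(T).
  T = 321.4 K: K = (2.208, 0.429, 0.165), RR gives ψ = 0.256, H_out = 6.796 kJ/mol
  T = 364.5 K: K = (4.310, 0.856, 0.257), RR gives ψ = 0.756, H_out = 25.988 kJ/mol
  T = 342.9 K: K = (3.148, 0.619, 0.209), RR gives ψ = 0.550, H_out = 18.011 kJ/mol
  T = 332.1 K: K = (2.649, 0.518, 0.186), RR gives ψ = 0.421, H_out = 13.007 kJ/mol
  T = 326.8 K: K = (2.424, 0.472, 0.176), RR gives ψ = 0.346, H_out = 10.141 kJ/mol
  T = 324.1 K: K = (2.315, 0.450, 0.170), RR gives ψ = 0.303, H_out = 8.532 kJ/mol
  T = 325.5 K: K = (2.371, 0.462, 0.173), RR gives ψ = 0.326, H_out = 9.381 kJ/mol
Linear interpolation between T = 324.1 (H_out = 8.532) and T = 325.5 (H_out = 9.381) on hF = 9.31 gives T ≈ 325.4 K, at which ψ = 0.32.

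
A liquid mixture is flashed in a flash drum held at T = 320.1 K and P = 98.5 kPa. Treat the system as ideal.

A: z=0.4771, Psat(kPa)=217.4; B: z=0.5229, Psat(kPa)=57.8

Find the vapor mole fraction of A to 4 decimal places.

Raoult's law: Kᵢ = Pᵢˢᵃᵗ/P = Pᵢˢᵃᵗ/98.5.
  K_A = 217.4/98.5 = 2.207107, K_B = 57.8/98.5 = 0.586802
Let ψ = V/F and solve Σ zᵢ(Kᵢ−1)/(1+ψ(Kᵢ−1)) = 0.
g(0) = ΣzᵢKᵢ − 1 = 0.3598 and g(1) = 1 − Σzᵢ/Kᵢ = -0.1073, so a root lies in (0, 1).
Binary case is linear: z₁(K₁−1)(1+ψ(K₂−1)) + z₂(K₂−1)(1+ψ(K₁−1)) = 0
⇒ ψ = [z₁(K₁−1)+z₂(K₂−1)] / [−(K₁−1)(K₂−1)] = 0.35985/0.49877 = 0.7215
Compositions from xᵢ = zᵢ/(1+ψ(Kᵢ−1)), yᵢ = Kᵢxᵢ:
  A: x = 0.2550, y = 0.5628
  B: x = 0.7450, y = 0.4372

y_A = 0.5628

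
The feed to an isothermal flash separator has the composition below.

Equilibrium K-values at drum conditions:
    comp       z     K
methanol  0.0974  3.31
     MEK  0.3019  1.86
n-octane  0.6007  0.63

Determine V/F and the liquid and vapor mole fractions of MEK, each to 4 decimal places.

V/F = 0.5390, x_MEK = 0.2063, y_MEK = 0.3837

Rachford–Rice: g(V/F) = Σ zᵢ(Kᵢ−1)/(1+V/F(Kᵢ−1)) = 0.
g(0) = ΣzᵢKᵢ − 1 = 0.2624 and g(1) = 1 − Σzᵢ/Kᵢ = -0.1452, so a root lies in (0, 1).
Newton iteration, V/F⁰ = 0.31:
  V/F = 0.3100: g = 0.08504, g' = -0.4206 → V/F = 0.5122
  V/F = 0.5122: g = 0.00907, g' = -0.3418 → V/F = 0.5387
  V/F = 0.5387: g = 0.00008, g' = -0.3357 → V/F = 0.5390
Converged at V/F = 0.5390.
Compositions from xᵢ = zᵢ/(1+V/F(Kᵢ−1)), yᵢ = Kᵢxᵢ:
  methanol: x = 0.0434, y = 0.1436
  MEK: x = 0.2063, y = 0.3837
  n-octane: x = 0.7503, y = 0.4727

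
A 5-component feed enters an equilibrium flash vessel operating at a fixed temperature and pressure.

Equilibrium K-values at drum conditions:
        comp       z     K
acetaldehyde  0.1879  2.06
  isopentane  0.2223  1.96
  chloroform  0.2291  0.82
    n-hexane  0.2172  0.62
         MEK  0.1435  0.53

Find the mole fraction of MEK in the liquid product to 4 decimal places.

x_MEK = 0.2046

Rachford–Rice: g(ψ) = Σ zᵢ(Kᵢ−1)/(1+ψ(Kᵢ−1)) = 0.
Feasibility: ΣzᵢKᵢ = 1.2214, Σzᵢ/Kᵢ = 1.1051 — both > 1, two phases present.
Newton–Raphson from ψ = 0.5:
  ψ = 0.5000: g = 0.03900, g' = -0.2947 → ψ = 0.6324
  ψ = 0.6324: g = 0.00090, g' = -0.2830 → ψ = 0.6355
Converged at ψ = 0.6355.
Compositions from xᵢ = zᵢ/(1+ψ(Kᵢ−1)), yᵢ = Kᵢxᵢ:
  acetaldehyde: x = 0.1123, y = 0.2313
  isopentane: x = 0.1381, y = 0.2706
  chloroform: x = 0.2587, y = 0.2121
  n-hexane: x = 0.2864, y = 0.1775
  MEK: x = 0.2046, y = 0.1084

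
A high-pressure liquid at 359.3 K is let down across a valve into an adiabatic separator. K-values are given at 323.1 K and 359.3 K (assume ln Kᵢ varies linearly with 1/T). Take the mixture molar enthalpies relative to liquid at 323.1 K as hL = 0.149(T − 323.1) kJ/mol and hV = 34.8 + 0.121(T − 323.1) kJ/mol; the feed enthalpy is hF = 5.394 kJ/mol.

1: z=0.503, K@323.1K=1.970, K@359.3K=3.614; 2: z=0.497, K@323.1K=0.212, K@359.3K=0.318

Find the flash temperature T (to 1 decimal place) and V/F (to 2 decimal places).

T = 324.3 K, V/F = 0.15

Adiabatic flash: solve Rachford–Rice at each trial T, then check hF = ψ·hV(T) + (1−ψ)·hL(T).
  T = 323.1 K: K = (1.970, 0.212), RR gives ψ = 0.126, H_out = 4.383 kJ/mol
  T = 359.3 K: K = (3.614, 0.318), RR gives ψ = 0.547, H_out = 23.889 kJ/mol
  T = 341.2 K: K = (2.712, 0.262), RR gives ψ = 0.392, H_out = 16.126 kJ/mol
  T = 332.1 K: K = (2.319, 0.236), RR gives ψ = 0.282, H_out = 11.084 kJ/mol
  T = 327.6 K: K = (2.140, 0.224), RR gives ψ = 0.212, H_out = 8.030 kJ/mol
  T = 325.4 K: K = (2.056, 0.218), RR gives ψ = 0.173, H_out = 6.336 kJ/mol
Linear interpolation between T = 323.1 (H_out = 4.383) and T = 325.4 (H_out = 6.336) on hF = 5.394 gives T ≈ 324.3 K, at which ψ = 0.15.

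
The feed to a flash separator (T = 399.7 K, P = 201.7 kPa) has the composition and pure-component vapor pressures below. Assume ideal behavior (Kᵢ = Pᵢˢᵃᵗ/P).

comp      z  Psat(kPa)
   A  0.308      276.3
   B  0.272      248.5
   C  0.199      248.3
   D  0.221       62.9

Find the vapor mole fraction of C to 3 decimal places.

y_C = 0.226

Raoult's law: Kᵢ = Pᵢˢᵃᵗ/P = Pᵢˢᵃᵗ/201.7.
  K_A = 276.3/201.7 = 1.36986, K_B = 248.5/201.7 = 1.23203, K_C = 248.3/201.7 = 1.23104, K_D = 62.9/201.7 = 0.31185
Newton–Raphson from V/F = 0.5:
  V/F = 0.500: g = -0.0380, g' = -0.294 → V/F = 0.371
  V/F = 0.371: g = -0.0035, g' = -0.243 → V/F = 0.356
Converged at V/F = 0.356.
Compositions from xᵢ = zᵢ/(1+V/F(Kᵢ−1)), yᵢ = Kᵢxᵢ:
  A: x = 0.272, y = 0.373
  B: x = 0.251, y = 0.310
  C: x = 0.184, y = 0.226
  D: x = 0.293, y = 0.091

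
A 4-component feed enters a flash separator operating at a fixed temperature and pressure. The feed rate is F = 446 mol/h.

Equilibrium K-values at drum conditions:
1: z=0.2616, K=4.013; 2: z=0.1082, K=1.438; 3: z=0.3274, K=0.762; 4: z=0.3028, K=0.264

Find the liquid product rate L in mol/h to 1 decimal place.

L = 269.8 mol/h

Iterate (Newton) starting at β = 0.43:
  β = 0.4300: g = -0.02962, g' = -0.8395 → β = 0.3947
  β = 0.3947: g = 0.00032, g' = -0.8590 → β = 0.3951
Converged at β = 0.3951.
Then V = β·F = 0.3951·446 = 176.2 mol/h and L = F − V = 269.8 mol/h.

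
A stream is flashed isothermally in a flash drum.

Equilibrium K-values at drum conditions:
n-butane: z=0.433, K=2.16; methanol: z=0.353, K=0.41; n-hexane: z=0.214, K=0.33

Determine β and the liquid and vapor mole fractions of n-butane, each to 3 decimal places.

Newton–Raphson from β = 0.41:
  β = 0.410: g = -0.1320, g' = -0.664 → β = 0.211
  β = 0.211: g = -0.0015, g' = -0.667 → β = 0.209
Converged at β = 0.209.
Compositions from xᵢ = zᵢ/(1+β(Kᵢ−1)), yᵢ = Kᵢxᵢ:
  n-butane: x = 0.349, y = 0.753
  methanol: x = 0.403, y = 0.165
  n-hexane: x = 0.249, y = 0.082

β = 0.209, x_n-butane = 0.349, y_n-butane = 0.753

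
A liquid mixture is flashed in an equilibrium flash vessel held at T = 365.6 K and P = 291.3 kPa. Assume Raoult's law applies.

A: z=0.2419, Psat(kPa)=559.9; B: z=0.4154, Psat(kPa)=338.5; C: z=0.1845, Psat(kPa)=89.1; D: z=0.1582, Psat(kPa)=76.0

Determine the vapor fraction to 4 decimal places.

ψ = 0.1170

Raoult's law: Kᵢ = Pᵢˢᵃᵗ/P = Pᵢˢᵃᵗ/291.3.
  K_A = 559.9/291.3 = 1.922073, K_B = 338.5/291.3 = 1.162032, K_C = 89.1/291.3 = 0.305870, K_D = 76.0/291.3 = 0.260899
Let ψ = V/F and solve Σ zᵢ(Kᵢ−1)/(1+ψ(Kᵢ−1)) = 0.
Check two-phase: ΣzᵢKᵢ = 1.0454 > 1 and Σzᵢ/Kᵢ = 1.6929 > 1, so g(0) = 0.0454 > 0 and g(1) = -0.6929 < 0.
Newton iteration, ψ⁰ = 0.5:
  ψ = 0.5000: g = -0.16668, g' = -0.5316 → ψ = 0.1865
  ψ = 0.1865: g = -0.02707, g' = -0.3936 → ψ = 0.1177
  ψ = 0.1177: g = -0.00027, g' = -0.3870 → ψ = 0.1170
Converged at ψ = 0.1170.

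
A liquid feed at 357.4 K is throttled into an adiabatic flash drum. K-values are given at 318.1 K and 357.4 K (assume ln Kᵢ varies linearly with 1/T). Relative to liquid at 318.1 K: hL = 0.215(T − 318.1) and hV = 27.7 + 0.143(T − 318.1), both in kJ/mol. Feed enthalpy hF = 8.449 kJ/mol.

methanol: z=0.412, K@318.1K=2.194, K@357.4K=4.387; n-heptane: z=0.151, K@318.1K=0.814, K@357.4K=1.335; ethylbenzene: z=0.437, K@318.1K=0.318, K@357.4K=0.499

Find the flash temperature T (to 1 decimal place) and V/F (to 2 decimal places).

T = 320.5 K, V/F = 0.29

Adiabatic flash: solve Rachford–Rice at each trial T, then check hF = ψ·hV(T) + (1−ψ)·hL(T).
  T = 318.1 K: K = (2.194, 0.814, 0.318), RR gives ψ = 0.235, H_out = 6.503 kJ/mol
  T = 357.4 K: K = (4.387, 1.335, 0.499), RR gives ψ = 0.877, H_out = 30.262 kJ/mol
  T = 337.8 K: K = (3.168, 1.058, 0.404), RR gives ψ = 0.588, H_out = 19.691 kJ/mol
  T = 328.0 K: K = (2.654, 0.932, 0.360), RR gives ψ = 0.432, H_out = 13.795 kJ/mol
  T = 323.1 K: K = (2.419, 0.873, 0.339), RR gives ψ = 0.342, H_out = 10.429 kJ/mol
  T = 320.6 K: K = (2.305, 0.843, 0.328), RR gives ψ = 0.291, H_out = 8.542 kJ/mol
  T = 319.4 K: K = (2.251, 0.829, 0.323), RR gives ψ = 0.265, H_out = 7.585 kJ/mol
Linear interpolation between T = 319.4 (H_out = 7.585) and T = 320.6 (H_out = 8.542) on hF = 8.449 gives T ≈ 320.5 K, at which ψ = 0.29.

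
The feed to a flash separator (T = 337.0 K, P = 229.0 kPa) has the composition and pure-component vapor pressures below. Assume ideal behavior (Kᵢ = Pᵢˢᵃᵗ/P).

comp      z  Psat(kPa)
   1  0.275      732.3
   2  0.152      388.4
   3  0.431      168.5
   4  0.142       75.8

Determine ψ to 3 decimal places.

ψ = 0.682

Raoult's law: Kᵢ = Pᵢˢᵃᵗ/P = Pᵢˢᵃᵗ/229.0.
  K_1 = 732.3/229.0 = 3.19782, K_2 = 388.4/229.0 = 1.69607, K_3 = 168.5/229.0 = 0.73581, K_4 = 75.8/229.0 = 0.33100
Let ψ = V/F and solve Σ zᵢ(Kᵢ−1)/(1+ψ(Kᵢ−1)) = 0.
g(0) = ΣzᵢKᵢ − 1 = 0.501 and g(1) = 1 − Σzᵢ/Kᵢ = -0.190, so a root lies in (0, 1).
Newton iteration, ψ⁰ = 0.5:
  ψ = 0.500: g = 0.0925, g' = -0.525 → ψ = 0.676
  ψ = 0.676: g = 0.0030, g' = -0.505 → ψ = 0.682
Converged at ψ = 0.682.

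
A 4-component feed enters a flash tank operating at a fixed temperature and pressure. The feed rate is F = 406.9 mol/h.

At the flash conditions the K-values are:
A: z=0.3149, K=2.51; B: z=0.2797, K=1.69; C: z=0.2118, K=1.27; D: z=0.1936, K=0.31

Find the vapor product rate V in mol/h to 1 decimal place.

Newton iteration, V/F⁰ = 0.5:
  V/F = 0.5000: g = 0.26087, g' = -0.5336 → V/F = 0.9889
  V/F = 0.9889: g = -0.06998, g' = -1.0857 → V/F = 0.9245
  V/F = 0.9245: g = -0.00684, g' = -0.8875 → V/F = 0.9168
  V/F = 0.9168: g = -0.00007, g' = -0.8689 → V/F = 0.9167
Converged at V/F = 0.9167.
Then V = V/F·F = 0.9167·406.9 = 373.0 mol/h and L = F − V = 33.9 mol/h.

V = 373.0 mol/h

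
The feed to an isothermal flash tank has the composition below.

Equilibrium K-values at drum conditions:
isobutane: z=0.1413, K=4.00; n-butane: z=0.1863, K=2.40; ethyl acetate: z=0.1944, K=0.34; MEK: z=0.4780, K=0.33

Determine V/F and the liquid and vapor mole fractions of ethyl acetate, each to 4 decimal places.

V/F = 0.1578, x_ethyl acetate = 0.2170, y_ethyl acetate = 0.0738

Rachford–Rice: g(V/F) = Σ zᵢ(Kᵢ−1)/(1+V/F(Kᵢ−1)) = 0.
Check two-phase: ΣzᵢKᵢ = 1.2362 > 1 and Σzᵢ/Kᵢ = 2.1332 > 1, so g(0) = 0.2362 > 0 and g(1) = -1.1332 < 0.
Newton iteration, V/F⁰ = 0.62:
  V/F = 0.6200: g = -0.47716, g' = -1.1306 → V/F = 0.1980
  V/F = 0.1980: g = -0.04664, g' = -1.1217 → V/F = 0.1564
  V/F = 0.1564: g = 0.00170, g' = -1.2080 → V/F = 0.1578
Converged at V/F = 0.1578.
Compositions from xᵢ = zᵢ/(1+V/F(Kᵢ−1)), yᵢ = Kᵢxᵢ:
  isobutane: x = 0.0959, y = 0.3836
  n-butane: x = 0.1526, y = 0.3662
  ethyl acetate: x = 0.2170, y = 0.0738
  MEK: x = 0.5345, y = 0.1764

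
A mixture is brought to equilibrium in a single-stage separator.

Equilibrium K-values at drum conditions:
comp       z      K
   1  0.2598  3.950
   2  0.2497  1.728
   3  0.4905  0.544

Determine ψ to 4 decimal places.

ψ = 0.7819

Let ψ = V/F and solve Σ zᵢ(Kᵢ−1)/(1+ψ(Kᵢ−1)) = 0.
g(0) = ΣzᵢKᵢ − 1 = 0.7245 and g(1) = 1 − Σzᵢ/Kᵢ = -0.1119, so a root lies in (0, 1).
Newton–Raphson from ψ = 0.56:
  ψ = 0.5600: g = 0.11776, g' = -0.5722 → ψ = 0.7658
  ψ = 0.7658: g = 0.00819, g' = -0.5082 → ψ = 0.7819
Converged at ψ = 0.7819.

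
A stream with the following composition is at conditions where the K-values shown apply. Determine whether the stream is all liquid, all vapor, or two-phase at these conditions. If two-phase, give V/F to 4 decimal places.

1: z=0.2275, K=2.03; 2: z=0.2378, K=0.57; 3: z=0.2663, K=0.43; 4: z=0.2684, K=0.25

ΣzᵢKᵢ = 0.7790; Σzᵢ/Kᵢ = 2.2222.
Since ΣzᵢKᵢ < 1 the mixture is below its bubble point — single liquid phase.

all liquid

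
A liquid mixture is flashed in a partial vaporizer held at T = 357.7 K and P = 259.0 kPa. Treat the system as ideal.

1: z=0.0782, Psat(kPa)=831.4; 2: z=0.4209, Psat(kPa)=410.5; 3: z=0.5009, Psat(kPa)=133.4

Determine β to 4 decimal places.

β = 0.3738

Raoult's law: Kᵢ = Pᵢˢᵃᵗ/P = Pᵢˢᵃᵗ/259.0.
  K_1 = 831.4/259.0 = 3.210039, K_2 = 410.5/259.0 = 1.584942, K_3 = 133.4/259.0 = 0.515058
Material balance + equilibrium reduce to Σ zᵢ(Kᵢ−1)/(1+β(Kᵢ−1)) = 0.
g(0) = ΣzᵢKᵢ − 1 = 0.1761 and g(1) = 1 − Σzᵢ/Kᵢ = -0.2624, so a root lies in (0, 1).
Iterate (Newton) starting at β = 0.63:
  β = 0.6300: g = -0.09762, g' = -0.3879 → β = 0.3783
  β = 0.3783: g = -0.00177, g' = -0.3865 → β = 0.3737
Converged at β = 0.3738.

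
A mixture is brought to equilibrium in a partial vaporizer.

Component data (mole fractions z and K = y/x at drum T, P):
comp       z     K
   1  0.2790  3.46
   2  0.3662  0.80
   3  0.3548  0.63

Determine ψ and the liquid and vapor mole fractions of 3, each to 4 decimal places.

Newton iteration, ψ⁰ = 0.41:
  ψ = 0.4100: g = 0.10717, g' = -0.5034 → ψ = 0.6229
  ψ = 0.6229: g = 0.01678, g' = -0.3644 → ψ = 0.6689
  ψ = 0.6689: g = 0.00042, g' = -0.3465 → ψ = 0.6702
Converged at ψ = 0.6702.
Compositions from xᵢ = zᵢ/(1+ψ(Kᵢ−1)), yᵢ = Kᵢxᵢ:
  1: x = 0.1053, y = 0.3645
  2: x = 0.4229, y = 0.3383
  3: x = 0.4718, y = 0.2972

ψ = 0.6702, x_3 = 0.4718, y_3 = 0.2972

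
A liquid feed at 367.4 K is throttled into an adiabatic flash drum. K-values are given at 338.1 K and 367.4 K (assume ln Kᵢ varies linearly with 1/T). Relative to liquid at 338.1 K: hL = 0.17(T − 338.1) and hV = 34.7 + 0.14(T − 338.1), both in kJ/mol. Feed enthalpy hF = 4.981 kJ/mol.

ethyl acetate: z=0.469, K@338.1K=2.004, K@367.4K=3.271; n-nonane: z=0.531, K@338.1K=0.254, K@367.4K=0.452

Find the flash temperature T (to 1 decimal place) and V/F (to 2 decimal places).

Adiabatic flash: solve Rachford–Rice at each trial T, then check hF = ψ·hV(T) + (1−ψ)·hL(T).
  T = 338.1 K: K = (2.004, 0.254), RR gives ψ = 0.100, H_out = 3.463 kJ/mol
  T = 367.4 K: K = (3.271, 0.452), RR gives ψ = 0.622, H_out = 26.018 kJ/mol
  T = 352.8 K: K = (2.589, 0.343), RR gives ψ = 0.380, H_out = 15.513 kJ/mol
  T = 345.5 K: K = (2.286, 0.297), RR gives ψ = 0.254, H_out = 10.006 kJ/mol
  T = 341.8 K: K = (2.142, 0.275), RR gives ψ = 0.182, H_out = 6.909 kJ/mol
  T = 340.0 K: K = (2.074, 0.264), RR gives ψ = 0.143, H_out = 5.285 kJ/mol
Linear interpolation between T = 338.1 (H_out = 3.463) and T = 340.0 (H_out = 5.285) on hF = 4.981 gives T ≈ 339.7 K, at which ψ = 0.14.

T = 339.7 K, V/F = 0.14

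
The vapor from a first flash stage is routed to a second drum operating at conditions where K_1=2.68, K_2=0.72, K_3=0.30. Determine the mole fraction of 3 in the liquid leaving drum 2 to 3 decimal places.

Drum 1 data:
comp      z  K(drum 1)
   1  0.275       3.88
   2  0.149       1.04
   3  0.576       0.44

Drum 1:
Rachford–Rice: g(ψ₁) = Σ zᵢ(Kᵢ−1)/(1+ψ₁(Kᵢ−1)) = 0.
g(0) = ΣzᵢKᵢ − 1 = 0.475 and g(1) = 1 − Σzᵢ/Kᵢ = -0.523, so a root lies in (0, 1).
Iterate (Newton) starting at ψ₁ = 0.5:
  ψ₁ = 0.500: g = -0.1176, g' = -0.732 → ψ₁ = 0.339
  ψ₁ = 0.339: g = 0.0082, g' = -0.859 → ψ₁ = 0.349
Converged at ψ₁ = 0.349.
Drum-1 compositions:
  1: x = 0.137, y = 0.532
  2: x = 0.147, y = 0.153
  3: x = 0.716, y = 0.315
Drum-2 feed = drum-1 vapor: z₂ = (0.5322, 0.1528, 0.3150).
Drum 2:
Newton iteration, ψ₂⁰ = 0.5:
  ψ₂ = 0.500: g = 0.0969, g' = -0.825 → ψ₂ = 0.617
  ψ₂ = 0.617: g = -0.0012, g' = -0.858 → ψ₂ = 0.616
Converged at ψ₂ = 0.616.
  1: x = 0.262, y = 0.701
  2: x = 0.185, y = 0.133
  3: x = 0.554, y = 0.166

x_3 (drum 2) = 0.554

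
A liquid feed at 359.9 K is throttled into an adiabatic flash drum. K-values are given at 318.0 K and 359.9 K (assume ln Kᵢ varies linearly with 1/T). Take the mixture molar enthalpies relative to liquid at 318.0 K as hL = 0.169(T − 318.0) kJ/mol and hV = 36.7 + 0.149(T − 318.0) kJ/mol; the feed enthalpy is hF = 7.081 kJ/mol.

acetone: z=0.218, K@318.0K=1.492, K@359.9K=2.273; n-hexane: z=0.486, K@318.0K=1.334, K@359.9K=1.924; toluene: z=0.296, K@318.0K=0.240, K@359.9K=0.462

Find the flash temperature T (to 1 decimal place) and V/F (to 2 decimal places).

Adiabatic flash: solve Rachford–Rice at each trial T, then check hF = ψ·hV(T) + (1−ψ)·hL(T).
  T = 318.0 K: K = (1.492, 1.334, 0.240), RR gives ψ = 0.152, H_out = 5.571 kJ/mol
  T = 359.9 K: K = (2.273, 1.924, 0.462), RR gives ψ = 1.000, H_out = 42.943 kJ/mol
  T = 338.9 K: K = (1.865, 1.620, 0.340), RR gives ψ = 0.637, H_out = 26.642 kJ/mol
  T = 328.4 K: K = (1.673, 1.474, 0.287), RR gives ψ = 0.431, H_out = 17.496 kJ/mol
  T = 323.2 K: K = (1.581, 1.403, 0.263), RR gives ψ = 0.307, H_out = 12.101 kJ/mol
  T = 320.6 K: K = (1.536, 1.368, 0.251), RR gives ψ = 0.234, H_out = 9.018 kJ/mol
  T = 319.3 K: K = (1.514, 1.351, 0.246), RR gives ψ = 0.194, H_out = 7.346 kJ/mol
Linear interpolation between T = 318.0 (H_out = 5.571) and T = 319.3 (H_out = 7.346) on hF = 7.081 gives T ≈ 319.1 K, at which ψ = 0.19.

T = 319.1 K, V/F = 0.19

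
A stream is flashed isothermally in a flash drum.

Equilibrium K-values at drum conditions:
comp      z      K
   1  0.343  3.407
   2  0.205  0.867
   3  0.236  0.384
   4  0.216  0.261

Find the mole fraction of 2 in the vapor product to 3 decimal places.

Rachford–Rice: g(ψ) = Σ zᵢ(Kᵢ−1)/(1+ψ(Kᵢ−1)) = 0.
g(0) = ΣzᵢKᵢ − 1 = 0.493 and g(1) = 1 − Σzᵢ/Kᵢ = -0.779, so a root lies in (0, 1).
Newton–Raphson from ψ = 0.5:
  ψ = 0.500: g = -0.1178, g' = -0.897 → ψ = 0.369
  ψ = 0.369: g = 0.0012, g' = -0.935 → ψ = 0.370
Converged at ψ = 0.370.
Compositions from xᵢ = zᵢ/(1+ψ(Kᵢ−1)), yᵢ = Kᵢxᵢ:
  1: x = 0.181, y = 0.618
  2: x = 0.216, y = 0.187
  3: x = 0.306, y = 0.117
  4: x = 0.297, y = 0.078

y_2 = 0.187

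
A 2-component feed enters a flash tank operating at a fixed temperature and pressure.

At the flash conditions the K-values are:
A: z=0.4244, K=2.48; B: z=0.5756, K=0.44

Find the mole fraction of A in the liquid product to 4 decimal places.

Rachford–Rice: g(ψ) = Σ zᵢ(Kᵢ−1)/(1+ψ(Kᵢ−1)) = 0.
Feasibility: ΣzᵢKᵢ = 1.3058, Σzᵢ/Kᵢ = 1.4793 — both > 1, two phases present.
Binary case is linear: z₁(K₁−1)(1+ψ(K₂−1)) + z₂(K₂−1)(1+ψ(K₁−1)) = 0
⇒ ψ = [z₁(K₁−1)+z₂(K₂−1)] / [−(K₁−1)(K₂−1)] = 0.30578/0.82880 = 0.3689
Compositions from xᵢ = zᵢ/(1+ψ(Kᵢ−1)), yᵢ = Kᵢxᵢ:
  A: x = 0.2745, y = 0.6808
  B: x = 0.7255, y = 0.3192

x_A = 0.2745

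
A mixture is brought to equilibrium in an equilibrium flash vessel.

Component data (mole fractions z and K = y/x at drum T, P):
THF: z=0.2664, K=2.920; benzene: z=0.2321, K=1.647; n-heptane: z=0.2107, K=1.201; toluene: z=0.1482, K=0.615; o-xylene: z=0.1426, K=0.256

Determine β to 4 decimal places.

Let β = V/F and solve Σ zᵢ(Kᵢ−1)/(1+β(Kᵢ−1)) = 0.
g(0) = ΣzᵢKᵢ − 1 = 0.5409 and g(1) = 1 − Σzᵢ/Kᵢ = -0.2056, so a root lies in (0, 1).
Newton iteration, β⁰ = 0.5:
  β = 0.5000: g = 0.17331, g' = -0.5520 → β = 0.8140
  β = 0.8140: g = -0.01777, g' = -0.7516 → β = 0.7903
  β = 0.7903: g = -0.00045, g' = -0.7143 → β = 0.7897
Converged at β = 0.7897.

β = 0.7897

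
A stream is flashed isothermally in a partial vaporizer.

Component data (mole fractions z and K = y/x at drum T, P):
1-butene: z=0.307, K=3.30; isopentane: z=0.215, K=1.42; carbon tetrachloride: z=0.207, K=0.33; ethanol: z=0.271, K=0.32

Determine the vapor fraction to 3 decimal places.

ψ = 0.403

Let ψ = V/F and solve Σ zᵢ(Kᵢ−1)/(1+ψ(Kᵢ−1)) = 0.
Check two-phase: ΣzᵢKᵢ = 1.473 > 1 and Σzᵢ/Kᵢ = 1.719 > 1, so g(0) = 0.473 > 0 and g(1) = -0.719 < 0.
Newton–Raphson from ψ = 0.5:
  ψ = 0.500: g = -0.0847, g' = -0.875 → ψ = 0.403
Converged at ψ = 0.403.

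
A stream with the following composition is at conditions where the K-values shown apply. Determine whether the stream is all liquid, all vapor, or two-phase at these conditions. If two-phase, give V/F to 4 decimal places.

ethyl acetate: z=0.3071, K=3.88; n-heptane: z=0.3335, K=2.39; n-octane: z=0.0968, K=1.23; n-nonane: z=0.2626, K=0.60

ΣzᵢKᵢ = 2.2652; Σzᵢ/Kᵢ = 0.7351.
Since Σzᵢ/Kᵢ < 1 the mixture is above its dew point — single vapor phase.

all vapor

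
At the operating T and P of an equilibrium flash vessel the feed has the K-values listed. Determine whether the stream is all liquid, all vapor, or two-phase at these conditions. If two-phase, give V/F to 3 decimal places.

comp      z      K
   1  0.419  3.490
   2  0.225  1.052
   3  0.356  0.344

two-phase, V/F = 0.653

ΣzᵢKᵢ = 1.821; Σzᵢ/Kᵢ = 1.369.
Both exceed 1, so a two-phase solution exists.
Let ψ = V/F and solve Σ zᵢ(Kᵢ−1)/(1+ψ(Kᵢ−1)) = 0.
Newton–Raphson from ψ = 0.5:
  ψ = 0.500: g = 0.1286, g' = -0.855 → ψ = 0.650
  ψ = 0.650: g = 0.0023, g' = -0.845 → ψ = 0.653
Converged at ψ = 0.653.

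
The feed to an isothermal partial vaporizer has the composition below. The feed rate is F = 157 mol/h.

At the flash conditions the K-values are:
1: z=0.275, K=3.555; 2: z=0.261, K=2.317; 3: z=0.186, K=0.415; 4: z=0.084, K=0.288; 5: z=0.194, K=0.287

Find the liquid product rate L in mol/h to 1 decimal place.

Let β = V/F and solve Σ zᵢ(Kᵢ−1)/(1+β(Kᵢ−1)) = 0.
Feasibility: ΣzᵢKᵢ = 1.739, Σzᵢ/Kᵢ = 1.606 — both > 1, two phases present.
Iterate (Newton) starting at β = 0.5:
  β = 0.500: g = 0.0541, g' = -0.979 → β = 0.555
Converged at β = 0.555.
Then V = β·F = 0.5553·157 = 87.2 mol/h and L = F − V = 69.8 mol/h.

L = 69.8 mol/h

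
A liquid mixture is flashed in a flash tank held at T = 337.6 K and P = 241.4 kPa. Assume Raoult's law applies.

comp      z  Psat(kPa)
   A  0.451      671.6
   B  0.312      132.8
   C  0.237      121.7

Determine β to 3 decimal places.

Raoult's law: Kᵢ = Pᵢˢᵃᵗ/P = Pᵢˢᵃᵗ/241.4.
  K_A = 671.6/241.4 = 2.78210, K_B = 132.8/241.4 = 0.55012, K_C = 121.7/241.4 = 0.50414
Material balance + equilibrium reduce to Σ zᵢ(Kᵢ−1)/(1+β(Kᵢ−1)) = 0.
g(0) = ΣzᵢKᵢ − 1 = 0.546 and g(1) = 1 − Σzᵢ/Kᵢ = -0.199, so a root lies in (0, 1).
Newton iteration, β⁰ = 0.42:
  β = 0.420: g = 0.1382, g' = -0.657 → β = 0.630
  β = 0.630: g = 0.0117, g' = -0.564 → β = 0.651
Converged at β = 0.651.

β = 0.651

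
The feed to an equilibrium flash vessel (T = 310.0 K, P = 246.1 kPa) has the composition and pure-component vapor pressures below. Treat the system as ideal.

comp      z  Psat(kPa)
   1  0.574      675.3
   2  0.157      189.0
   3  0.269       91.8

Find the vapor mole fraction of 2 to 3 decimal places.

y_2 = 0.150

Raoult's law: Kᵢ = Pᵢˢᵃᵗ/P = Pᵢˢᵃᵗ/246.1.
  K_1 = 675.3/246.1 = 2.74401, K_2 = 189.0/246.1 = 0.76798, K_3 = 91.8/246.1 = 0.37302
Let β = V/F and solve Σ zᵢ(Kᵢ−1)/(1+β(Kᵢ−1)) = 0.
g(0) = ΣzᵢKᵢ − 1 = 0.796 and g(1) = 1 − Σzᵢ/Kᵢ = -0.135, so a root lies in (0, 1).
Newton–Raphson from β = 0.66:
  β = 0.660: g = 0.1347, g' = -0.697 → β = 0.853
  β = 0.853: g = -0.0057, g' = -0.784 → β = 0.846
Converged at β = 0.846.
Compositions from xᵢ = zᵢ/(1+β(Kᵢ−1)), yᵢ = Kᵢxᵢ:
  1: x = 0.232, y = 0.636
  2: x = 0.195, y = 0.150
  3: x = 0.573, y = 0.214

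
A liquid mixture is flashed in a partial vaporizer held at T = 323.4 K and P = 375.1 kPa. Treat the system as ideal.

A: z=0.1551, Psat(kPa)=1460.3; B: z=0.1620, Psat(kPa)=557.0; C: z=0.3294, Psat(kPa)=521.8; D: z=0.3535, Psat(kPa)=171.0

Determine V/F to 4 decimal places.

Raoult's law: Kᵢ = Pᵢˢᵃᵗ/P = Pᵢˢᵃᵗ/375.1.
  K_A = 1460.3/375.1 = 3.893095, K_B = 557.0/375.1 = 1.484937, K_C = 521.8/375.1 = 1.391096, K_D = 171.0/375.1 = 0.455878
Rachford–Rice: g(V/F) = Σ zᵢ(Kᵢ−1)/(1+V/F(Kᵢ−1)) = 0.
Check two-phase: ΣzᵢKᵢ = 1.4638 > 1 and Σzᵢ/Kᵢ = 1.1612 > 1, so g(0) = 0.4638 > 0 and g(1) = -0.1612 < 0.
Newton iteration, V/F⁰ = 0.5:
  V/F = 0.5000: g = 0.09016, g' = -0.4743 → V/F = 0.6901
  V/F = 0.6901: g = 0.00206, g' = -0.4656 → V/F = 0.6945
Converged at V/F = 0.6945.

V/F = 0.6945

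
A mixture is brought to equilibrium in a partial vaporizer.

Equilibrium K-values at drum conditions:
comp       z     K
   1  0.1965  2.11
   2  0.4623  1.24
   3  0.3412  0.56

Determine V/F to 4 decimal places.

Newton iteration, V/F⁰ = 0.49:
  V/F = 0.4900: g = 0.04916, g' = -0.2302 → V/F = 0.7035
  V/F = 0.7035: g = -0.00003, g' = -0.2344 → V/F = 0.7034
Converged at V/F = 0.7034.

V/F = 0.7034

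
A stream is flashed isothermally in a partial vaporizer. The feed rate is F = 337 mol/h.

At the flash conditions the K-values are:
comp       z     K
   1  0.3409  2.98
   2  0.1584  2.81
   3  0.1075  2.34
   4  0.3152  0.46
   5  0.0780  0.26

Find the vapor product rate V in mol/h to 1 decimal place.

V = 272.2 mol/h

Material balance + equilibrium reduce to Σ zᵢ(Kᵢ−1)/(1+ψ(Kᵢ−1)) = 0.
g(0) = ΣzᵢKᵢ − 1 = 0.8778 and g(1) = 1 − Σzᵢ/Kᵢ = -0.2019, so a root lies in (0, 1).
Newton–Raphson from ψ = 0.7:
  ψ = 0.7000: g = 0.09029, g' = -0.8085 → ψ = 0.8117
  ψ = 0.8117: g = -0.00354, g' = -0.8852 → ψ = 0.8077
Converged at ψ = 0.8077.
Then V = ψ·F = 0.8077·337 = 272.2 mol/h and L = F − V = 64.8 mol/h.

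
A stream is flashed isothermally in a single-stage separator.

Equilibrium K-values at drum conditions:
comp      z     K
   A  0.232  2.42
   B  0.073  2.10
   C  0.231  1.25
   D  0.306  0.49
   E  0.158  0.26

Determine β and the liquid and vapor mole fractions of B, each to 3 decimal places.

β = 0.319, x_B = 0.054, y_B = 0.113

Material balance + equilibrium reduce to Σ zᵢ(Kᵢ−1)/(1+β(Kᵢ−1)) = 0.
g(0) = ΣzᵢKᵢ − 1 = 0.195 and g(1) = 1 − Σzᵢ/Kᵢ = -0.548, so a root lies in (0, 1).
Newton–Raphson from β = 0.35:
  β = 0.350: g = -0.0166, g' = -0.543 → β = 0.319
Converged at β = 0.319.
Compositions from xᵢ = zᵢ/(1+β(Kᵢ−1)), yᵢ = Kᵢxᵢ:
  A: x = 0.160, y = 0.386
  B: x = 0.054, y = 0.113
  C: x = 0.214, y = 0.267
  D: x = 0.366, y = 0.179
  E: x = 0.207, y = 0.054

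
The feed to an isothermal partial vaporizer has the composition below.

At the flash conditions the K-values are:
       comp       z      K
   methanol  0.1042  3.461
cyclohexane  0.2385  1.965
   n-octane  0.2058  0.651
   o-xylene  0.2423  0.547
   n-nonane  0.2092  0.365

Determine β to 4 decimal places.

Newton iteration, β⁰ = 0.5:
  β = 0.5000: g = -0.15334, g' = -0.5289 → β = 0.2101
  β = 0.2101: g = 0.00830, g' = -0.6300 → β = 0.2232
  β = 0.2232: g = 0.00008, g' = -0.6188 → β = 0.2234
Converged at β = 0.2234.

β = 0.2234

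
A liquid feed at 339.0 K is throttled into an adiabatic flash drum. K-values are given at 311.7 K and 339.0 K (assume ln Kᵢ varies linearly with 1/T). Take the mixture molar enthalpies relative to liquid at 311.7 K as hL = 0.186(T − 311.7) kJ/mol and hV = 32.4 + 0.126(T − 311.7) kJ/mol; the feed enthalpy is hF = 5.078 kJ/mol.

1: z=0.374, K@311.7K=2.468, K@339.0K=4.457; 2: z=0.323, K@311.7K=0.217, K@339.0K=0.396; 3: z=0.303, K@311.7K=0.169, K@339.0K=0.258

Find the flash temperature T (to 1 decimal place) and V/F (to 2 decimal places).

T = 317.0 K, V/F = 0.13

Adiabatic flash: solve Rachford–Rice at each trial T, then check hF = ψ·hV(T) + (1−ψ)·hL(T).
  T = 311.7 K: K = (2.468, 0.217, 0.169), RR gives ψ = 0.037, H_out = 1.213 kJ/mol
  T = 339.0 K: K = (4.457, 0.396, 0.258), RR gives ψ = 0.374, H_out = 16.598 kJ/mol
  T = 325.4 K: K = (3.362, 0.297, 0.211), RR gives ψ = 0.237, H_out = 10.027 kJ/mol
  T = 318.5 K: K = (2.887, 0.255, 0.189), RR gives ψ = 0.149, H_out = 6.042 kJ/mol
  T = 315.1 K: K = (2.671, 0.235, 0.179), RR gives ψ = 0.098, H_out = 3.775 kJ/mol
  T = 316.8 K: K = (2.778, 0.245, 0.184), RR gives ψ = 0.124, H_out = 4.940 kJ/mol
Linear interpolation between T = 316.8 (H_out = 4.940) and T = 318.5 (H_out = 6.042) on hF = 5.078 gives T ≈ 317.0 K, at which ψ = 0.13.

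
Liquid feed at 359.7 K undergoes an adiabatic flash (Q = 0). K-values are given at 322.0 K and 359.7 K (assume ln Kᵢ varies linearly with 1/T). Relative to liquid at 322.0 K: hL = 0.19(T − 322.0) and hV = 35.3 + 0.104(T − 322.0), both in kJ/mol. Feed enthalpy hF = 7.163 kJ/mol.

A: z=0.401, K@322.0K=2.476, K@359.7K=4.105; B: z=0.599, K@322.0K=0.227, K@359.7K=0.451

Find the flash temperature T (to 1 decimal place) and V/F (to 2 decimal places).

T = 327.1 K, V/F = 0.18

Adiabatic flash: solve Rachford–Rice at each trial T, then check hF = ψ·hV(T) + (1−ψ)·hL(T).
  T = 322.0 K: K = (2.476, 0.227), RR gives ψ = 0.113, H_out = 3.986 kJ/mol
  T = 359.7 K: K = (4.105, 0.451), RR gives ψ = 0.538, H_out = 24.394 kJ/mol
  T = 340.9 K: K = (3.235, 0.326), RR gives ψ = 0.327, H_out = 14.613 kJ/mol
  T = 331.4 K: K = (2.839, 0.273), RR gives ψ = 0.226, H_out = 9.586 kJ/mol
  T = 326.7 K: K = (2.654, 0.249), RR gives ψ = 0.172, H_out = 6.898 kJ/mol
  T = 329.0 K: K = (2.744, 0.261), RR gives ψ = 0.199, H_out = 8.236 kJ/mol
  T = 327.9 K: K = (2.701, 0.255), RR gives ψ = 0.186, H_out = 7.603 kJ/mol
  T = 327.3 K: K = (2.677, 0.252), RR gives ψ = 0.179, H_out = 7.252 kJ/mol
Linear interpolation between T = 326.7 (H_out = 6.898) and T = 327.3 (H_out = 7.252) on hF = 7.163 gives T ≈ 327.1 K, at which ψ = 0.18.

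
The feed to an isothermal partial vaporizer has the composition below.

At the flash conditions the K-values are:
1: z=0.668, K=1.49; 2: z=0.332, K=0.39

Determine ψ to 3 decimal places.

Let ψ = V/F and solve Σ zᵢ(Kᵢ−1)/(1+ψ(Kᵢ−1)) = 0.
g(0) = ΣzᵢKᵢ − 1 = 0.125 and g(1) = 1 − Σzᵢ/Kᵢ = -0.300, so a root lies in (0, 1).
Iterate (Newton) starting at ψ = 0.33:
  ψ = 0.330: g = 0.0282, g' = -0.313 → ψ = 0.420
  ψ = 0.420: g = -0.0009, g' = -0.334 → ψ = 0.418
Converged at ψ = 0.418.

ψ = 0.418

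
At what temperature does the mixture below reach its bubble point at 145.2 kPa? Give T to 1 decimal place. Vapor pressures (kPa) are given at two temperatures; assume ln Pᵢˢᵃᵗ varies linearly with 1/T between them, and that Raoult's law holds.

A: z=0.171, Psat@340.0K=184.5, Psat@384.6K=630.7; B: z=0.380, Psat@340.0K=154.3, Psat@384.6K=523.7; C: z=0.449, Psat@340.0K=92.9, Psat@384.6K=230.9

Bubble-point temperature: ΣzᵢPᵢˢᵃᵗ(T) = P. Interpolate ln Pᵢˢᵃᵗ = aᵢ + bᵢ/T.
  T = 340.0 K: ΣzᵢPᵢˢᵃᵗ = 131.90 kPa
  T = 384.6 K: ΣzᵢPᵢˢᵃᵗ = 410.53 kPa
  T = 362.3 K: ΣzᵢPᵢˢᵃᵗ = 240.37 kPa
  T = 351.1 K: ΣzᵢPᵢˢᵃᵗ = 179.39 kPa
  T = 345.6 K: ΣzᵢPᵢˢᵃᵗ = 154.38 kPa
  T = 342.8 K: ΣzᵢPᵢˢᵃᵗ = 142.78 kPa
Interpolating between 342.8 K and 345.6 K gives T ≈ 343.4 K.

T = 343.4 K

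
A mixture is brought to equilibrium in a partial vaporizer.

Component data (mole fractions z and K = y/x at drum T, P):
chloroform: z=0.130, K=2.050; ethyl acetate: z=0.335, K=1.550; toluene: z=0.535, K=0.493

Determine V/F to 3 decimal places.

Material balance + equilibrium reduce to Σ zᵢ(Kᵢ−1)/(1+V/F(Kᵢ−1)) = 0.
g(0) = ΣzᵢKᵢ − 1 = 0.050 and g(1) = 1 − Σzᵢ/Kᵢ = -0.365, so a root lies in (0, 1).
Newton iteration, V/F⁰ = 0.5:
  V/F = 0.500: g = -0.1293, g' = -0.371 → V/F = 0.151
  V/F = 0.151: g = -0.0058, g' = -0.354 → V/F = 0.135
Converged at V/F = 0.135.

V/F = 0.135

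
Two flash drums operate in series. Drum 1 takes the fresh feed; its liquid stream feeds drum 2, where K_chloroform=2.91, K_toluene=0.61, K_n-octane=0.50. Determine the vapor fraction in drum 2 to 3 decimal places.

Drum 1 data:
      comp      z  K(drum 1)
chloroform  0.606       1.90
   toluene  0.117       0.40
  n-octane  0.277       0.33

Drum 1:
Rachford–Rice: g(ψ₁) = Σ zᵢ(Kᵢ−1)/(1+ψ₁(Kᵢ−1)) = 0.
g(0) = ΣzᵢKᵢ − 1 = 0.290 and g(1) = 1 − Σzᵢ/Kᵢ = -0.451, so a root lies in (0, 1).
Newton iteration, ψ₁⁰ = 0.53:
  ψ₁ = 0.530: g = -0.0215, g' = -0.615 → ψ₁ = 0.495
Converged at ψ₁ = 0.495.
Drum-1 compositions:
  chloroform: x = 0.419, y = 0.797
  toluene: x = 0.166, y = 0.067
  n-octane: x = 0.414, y = 0.137
Drum-2 feed = drum-1 liquid: z₂ = (0.4193, 0.1664, 0.4143).
Drum 2:
Rachford–Rice: g(ψ₂) = Σ zᵢ(Kᵢ−1)/(1+ψ₂(Kᵢ−1)) = 0.
Check two-phase: ΣzᵢKᵢ = 1.529 > 1 and Σzᵢ/Kᵢ = 1.245 > 1, so g(0) = 0.529 > 0 and g(1) = -0.245 < 0.
Iterate (Newton) starting at ψ₂ = 0.33:
  ψ₂ = 0.330: g = 0.1687, g' = -0.757 → ψ₂ = 0.553
  ψ₂ = 0.553: g = 0.0206, g' = -0.601 → ψ₂ = 0.587
Converged at ψ₂ = 0.587.
  chloroform: x = 0.198, y = 0.575
  toluene: x = 0.216, y = 0.132
  n-octane: x = 0.587, y = 0.293

V/F (drum 2) = 0.587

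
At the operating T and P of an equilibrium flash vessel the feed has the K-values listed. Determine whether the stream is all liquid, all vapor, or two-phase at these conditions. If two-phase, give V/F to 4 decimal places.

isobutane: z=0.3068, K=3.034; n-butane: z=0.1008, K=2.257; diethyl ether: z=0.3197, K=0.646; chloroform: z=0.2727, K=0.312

two-phase, V/F = 0.4505

ΣzᵢKᵢ = 1.4499; Σzᵢ/Kᵢ = 1.5147.
Both exceed 1, so a two-phase solution exists.
Newton iteration, ψ⁰ = 0.45:
  ψ = 0.4500: g = 0.00037, g' = -0.7385 → ψ = 0.4505
Converged at ψ = 0.4505.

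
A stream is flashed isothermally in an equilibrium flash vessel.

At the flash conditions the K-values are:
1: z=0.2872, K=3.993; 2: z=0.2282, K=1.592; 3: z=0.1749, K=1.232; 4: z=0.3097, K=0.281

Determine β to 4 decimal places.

Iterate (Newton) starting at β = 0.41:
  β = 0.4100: g = 0.21597, g' = -0.9003 → β = 0.6499
  β = 0.6499: g = 0.00670, g' = -0.9096 → β = 0.6573
  β = 0.6573: g = -0.00002, g' = -0.9163 → β = 0.6572
Converged at β = 0.6572.

β = 0.6572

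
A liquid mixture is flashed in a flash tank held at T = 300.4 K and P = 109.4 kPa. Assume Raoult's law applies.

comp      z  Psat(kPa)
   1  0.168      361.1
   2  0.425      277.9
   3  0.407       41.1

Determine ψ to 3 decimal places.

Raoult's law: Kᵢ = Pᵢˢᵃᵗ/P = Pᵢˢᵃᵗ/109.4.
  K_1 = 361.1/109.4 = 3.30073, K_2 = 277.9/109.4 = 2.54022, K_3 = 41.1/109.4 = 0.37569
Newton iteration, ψ⁰ = 0.6:
  ψ = 0.600: g = 0.0963, g' = -0.835 → ψ = 0.715
  ψ = 0.715: g = -0.0016, g' = -0.873 → ψ = 0.713
Converged at ψ = 0.713.

ψ = 0.713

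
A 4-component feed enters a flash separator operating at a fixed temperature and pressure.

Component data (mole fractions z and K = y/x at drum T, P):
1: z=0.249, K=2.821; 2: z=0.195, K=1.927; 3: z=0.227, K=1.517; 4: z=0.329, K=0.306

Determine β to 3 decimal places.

Material balance + equilibrium reduce to Σ zᵢ(Kᵢ−1)/(1+β(Kᵢ−1)) = 0.
g(0) = ΣzᵢKᵢ − 1 = 0.523 and g(1) = 1 − Σzᵢ/Kᵢ = -0.414, so a root lies in (0, 1).
Iterate (Newton) starting at β = 0.33:
  β = 0.330: g = 0.2258, g' = -0.731 → β = 0.639
  β = 0.639: g = 0.0013, g' = -0.788 → β = 0.640
Converged at β = 0.640.

β = 0.640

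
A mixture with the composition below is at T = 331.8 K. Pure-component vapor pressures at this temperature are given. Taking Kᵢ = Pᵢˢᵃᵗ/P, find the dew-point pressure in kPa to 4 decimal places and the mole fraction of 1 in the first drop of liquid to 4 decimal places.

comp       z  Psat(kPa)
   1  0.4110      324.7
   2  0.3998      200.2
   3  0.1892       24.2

Pdew = 90.2448 kPa, x_1 = 0.1142

At the dew point ψ → 1, so Σzᵢ/Kᵢ = 1 with Kᵢ = Pᵢˢᵃᵗ/P ⇒ 1/P = Σzᵢ/Pᵢˢᵃᵗ.
1/P = 0.4110/324.7 + 0.3998/200.2 + 0.1892/24.2 = 0.0110810 ⇒ P = 90.2448 kPa
xᵢ = zᵢP/Pᵢˢᵃᵗ ⇒ x_1 = 0.4110·90.2448/324.7 = 0.1142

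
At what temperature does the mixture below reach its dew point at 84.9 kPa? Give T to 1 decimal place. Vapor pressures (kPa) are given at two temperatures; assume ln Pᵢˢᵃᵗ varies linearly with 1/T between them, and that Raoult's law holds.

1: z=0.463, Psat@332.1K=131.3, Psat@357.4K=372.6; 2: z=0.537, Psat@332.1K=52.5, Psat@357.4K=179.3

Dew-point temperature: Σzᵢ·P/Pᵢˢᵃᵗ(T) = 1. Interpolate ln Pᵢˢᵃᵗ = aᵢ + bᵢ/T.
  T = 332.1 K: ΣzᵢP/Pᵢˢᵃᵗ = 1.1678
  T = 357.4 K: ΣzᵢP/Pᵢˢᵃᵗ = 0.3598
  T = 344.8 K: ΣzᵢP/Pᵢˢᵃᵗ = 0.6323
  T = 338.5 K: ΣzᵢP/Pᵢˢᵃᵗ = 0.8521
  T = 335.3 K: ΣzᵢP/Pᵢˢᵃᵗ = 0.9960
  T = 333.7 K: ΣzᵢP/Pᵢˢᵃᵗ = 1.0780
Interpolating between 333.7 K and 335.3 K gives T ≈ 335.2 K.

T = 335.2 K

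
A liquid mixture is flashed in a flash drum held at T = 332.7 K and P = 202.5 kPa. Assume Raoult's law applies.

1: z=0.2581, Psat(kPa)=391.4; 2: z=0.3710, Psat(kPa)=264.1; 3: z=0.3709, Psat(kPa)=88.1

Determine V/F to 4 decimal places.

Raoult's law: Kᵢ = Pᵢˢᵃᵗ/P = Pᵢˢᵃᵗ/202.5.
  K_1 = 391.4/202.5 = 1.932840, K_2 = 264.1/202.5 = 1.304198, K_3 = 88.1/202.5 = 0.435062
Rachford–Rice: g(V/F) = Σ zᵢ(Kᵢ−1)/(1+V/F(Kᵢ−1)) = 0.
Check two-phase: ΣzᵢKᵢ = 1.1441 > 1 and Σzᵢ/Kᵢ = 1.2705 > 1, so g(0) = 0.1441 > 0 and g(1) = -0.2705 < 0.
Newton iteration, V/F⁰ = 0.51:
  V/F = 0.5100: g = -0.03349, g' = -0.3624 → V/F = 0.4176
  V/F = 0.4176: g = -0.00082, g' = -0.3461 → V/F = 0.4152
Converged at V/F = 0.4152.

V/F = 0.4152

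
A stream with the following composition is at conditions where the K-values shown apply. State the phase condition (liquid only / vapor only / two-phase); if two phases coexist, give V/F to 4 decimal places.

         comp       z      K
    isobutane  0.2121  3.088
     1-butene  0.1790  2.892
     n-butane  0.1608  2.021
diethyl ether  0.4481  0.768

vapor only

ΣzᵢKᵢ = 1.8418; Σzᵢ/Kᵢ = 0.7936.
Since Σzᵢ/Kᵢ < 1 the mixture is above its dew point — single vapor phase.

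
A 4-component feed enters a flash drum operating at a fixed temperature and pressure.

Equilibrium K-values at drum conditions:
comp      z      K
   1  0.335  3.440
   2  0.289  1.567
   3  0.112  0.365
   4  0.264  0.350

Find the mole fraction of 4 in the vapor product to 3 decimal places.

Material balance + equilibrium reduce to Σ zᵢ(Kᵢ−1)/(1+ψ(Kᵢ−1)) = 0.
Check two-phase: ΣzᵢKᵢ = 1.739 > 1 and Σzᵢ/Kᵢ = 1.343 > 1, so g(0) = 0.739 > 0 and g(1) = -0.343 < 0.
Iterate (Newton) starting at ψ = 0.5:
  ψ = 0.500: g = 0.1374, g' = -0.803 → ψ = 0.671
Converged at ψ = 0.671.
Compositions from xᵢ = zᵢ/(1+ψ(Kᵢ−1)), yᵢ = Kᵢxᵢ:
  1: x = 0.127, y = 0.437
  2: x = 0.209, y = 0.328
  3: x = 0.195, y = 0.071
  4: x = 0.468, y = 0.164

y_4 = 0.164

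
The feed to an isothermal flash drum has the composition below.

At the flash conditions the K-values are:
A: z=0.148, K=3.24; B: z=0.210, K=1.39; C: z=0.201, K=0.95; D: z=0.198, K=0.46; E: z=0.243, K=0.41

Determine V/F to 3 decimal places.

V/F = 0.222

Rachford–Rice: g(V/F) = Σ zᵢ(Kᵢ−1)/(1+V/F(Kᵢ−1)) = 0.
Check two-phase: ΣzᵢKᵢ = 1.153 > 1 and Σzᵢ/Kᵢ = 1.431 > 1, so g(0) = 0.153 > 0 and g(1) = -0.431 < 0.
Iterate (Newton) starting at V/F = 0.5:
  V/F = 0.500: g = -0.1352, g' = -0.467 → V/F = 0.210
  V/F = 0.210: g = 0.0066, g' = -0.555 → V/F = 0.222
Converged at V/F = 0.222.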